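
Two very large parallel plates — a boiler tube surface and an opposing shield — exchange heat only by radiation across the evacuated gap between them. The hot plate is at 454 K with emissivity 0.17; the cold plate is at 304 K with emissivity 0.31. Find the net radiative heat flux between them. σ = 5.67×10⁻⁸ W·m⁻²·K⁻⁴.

For two infinite grey parallel plates, q = σ(T₁⁴ − T₂⁴)/(1/ε₁ + 1/ε₂ − 1).
T₁⁴ − T₂⁴ = 4.248×10¹⁰ − 8.541×10⁹ = 3.394×10¹⁰ K⁴.
1/ε₁ + 1/ε₂ − 1 = 5.882 + 3.226 − 1 = 8.108.
q = 5.67×10⁻⁸ × 3.394×10¹⁰ / 8.108.

q ≈ 237 W/m²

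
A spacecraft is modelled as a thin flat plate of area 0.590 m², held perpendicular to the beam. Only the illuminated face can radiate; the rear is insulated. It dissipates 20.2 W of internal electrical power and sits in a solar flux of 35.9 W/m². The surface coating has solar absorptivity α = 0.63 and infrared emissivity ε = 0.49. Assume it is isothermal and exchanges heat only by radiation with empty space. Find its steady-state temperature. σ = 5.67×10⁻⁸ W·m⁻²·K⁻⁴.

T ≈ 213 K

At steady state, absorbed solar power + internal power = radiated power.
Absorbed: α·S·A_cross = 0.63·35.9·0.5900 = 13.34 W (cross-section A).
Total input = 13.34 + 20.2 = 33.54 W.
Radiated: εσ·A_surf·T⁴ with A_surf = A = 0.5900 m².
T⁴ = 33.54/(0.49·5.67×10⁻⁸·0.5900) = 2.046×10⁹ K⁴.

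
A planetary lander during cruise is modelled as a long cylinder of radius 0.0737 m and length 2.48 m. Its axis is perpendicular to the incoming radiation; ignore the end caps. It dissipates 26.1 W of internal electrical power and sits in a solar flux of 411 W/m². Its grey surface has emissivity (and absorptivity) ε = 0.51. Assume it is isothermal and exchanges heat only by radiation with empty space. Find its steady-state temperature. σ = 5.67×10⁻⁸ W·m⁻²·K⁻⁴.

T ≈ 236 K

At steady state, absorbed solar power + internal power = radiated power.
Absorbed: α·S·A_cross = 0.51·411·0.3656 = 76.62 W (cross-section 2rL).
Total input = 76.62 + 26.1 = 102.7 W.
Radiated: εσ·A_surf·T⁴ with A_surf = 2πrL = 1.148 m².
T⁴ = 102.7/(0.51·5.67×10⁻⁸·1.148) = 3.093×10⁹ K⁴.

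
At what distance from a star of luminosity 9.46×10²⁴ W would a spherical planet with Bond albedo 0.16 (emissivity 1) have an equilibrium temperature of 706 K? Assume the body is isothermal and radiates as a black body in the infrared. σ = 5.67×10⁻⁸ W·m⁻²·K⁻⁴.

For an isothermal black-emitting sphere, (1−a)S·πr² = σ·4πr²·T⁴ ⇒ S = 4σT⁴/(1−a).
S = 4·5.67×10⁻⁸·(706)⁴/0.840 = 67080 W/m².
Flux falls as S = L/(4πd²), so d = √(L/(4πS)) = √(9.46×10²⁴/(4π·67080)).

d ≈ 3.35×10⁹ m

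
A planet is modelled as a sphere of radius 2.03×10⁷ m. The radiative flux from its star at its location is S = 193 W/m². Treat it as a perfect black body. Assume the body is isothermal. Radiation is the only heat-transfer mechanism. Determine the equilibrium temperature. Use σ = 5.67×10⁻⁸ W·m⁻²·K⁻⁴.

T ≈ 171 K

At equilibrium, absorbed power = emitted power.
Absorbing cross-section = πr² = 1.295×10¹⁵ m²; emitting surface = 4πr² = 5.178×10¹⁵ m² (ratio 4).
S·A_cross = εσ·A_surf·T⁴  ⇒  T⁴ = S/(4σ).
T⁴ = 1.00·193/(4·5.67×10⁻⁸) = 8.510×10⁸ K⁴.
T = (8.510×10⁸)^(1/4).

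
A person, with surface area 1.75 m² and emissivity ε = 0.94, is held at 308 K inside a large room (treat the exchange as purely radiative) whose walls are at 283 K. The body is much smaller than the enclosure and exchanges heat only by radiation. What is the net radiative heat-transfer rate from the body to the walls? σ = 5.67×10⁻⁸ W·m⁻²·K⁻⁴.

P_net ≈ 241 W

For a small grey body in a large enclosure: P_net = εσA(T_body⁴ − T_wall⁴).
A = 1.75 m²; T_body⁴ − T_wall⁴ = 8.999×10⁹ − 6.414×10⁹ = 2.585×10⁹ K⁴.
|P_net| = 0.94·5.67×10⁻⁸·1.750·2.585×10⁹.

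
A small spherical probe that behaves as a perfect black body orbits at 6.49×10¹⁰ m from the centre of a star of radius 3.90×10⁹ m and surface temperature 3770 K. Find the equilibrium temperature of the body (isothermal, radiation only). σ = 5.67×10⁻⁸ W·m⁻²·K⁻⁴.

T ≈ 653 K

The star's surface emits σT_*⁴; at distance d the flux is S = σT_*⁴(R_*/d)².
S = 5.67×10⁻⁸·(3770)⁴·(3.90×10⁹/6.49×10¹⁰)² = 41360 W/m².
For an isothermal sphere T⁴ = (1−a)S/(4σ) = 1.824×10¹¹ K⁴.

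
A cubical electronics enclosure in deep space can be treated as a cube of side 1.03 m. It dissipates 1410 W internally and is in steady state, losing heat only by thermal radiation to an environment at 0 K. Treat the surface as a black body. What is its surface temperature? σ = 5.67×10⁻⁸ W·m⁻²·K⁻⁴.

T ≈ 250 K

Steady state: internal power = radiated power, P = εσA T⁴.
Radiating area A = 6L² = 6.365 m².
T⁴ = P/(εσA) = 1410/(1.0·5.67×10⁻⁸·6.365) = 3.907×10⁹ K⁴.
T = (3.907×10⁹)^(1/4).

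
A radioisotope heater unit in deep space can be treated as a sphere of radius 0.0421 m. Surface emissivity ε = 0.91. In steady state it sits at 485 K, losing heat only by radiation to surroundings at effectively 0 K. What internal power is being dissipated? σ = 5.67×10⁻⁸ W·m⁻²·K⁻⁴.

Steady state: P = εσA T⁴.
A = 4πr² = 0.02227 m²; T⁴ = (485)⁴ = 5.533×10¹⁰ K⁴.
P = 0.91 × 5.67×10⁻⁸ × 0.02227 × 5.533×10¹⁰.

P ≈ 63.6 W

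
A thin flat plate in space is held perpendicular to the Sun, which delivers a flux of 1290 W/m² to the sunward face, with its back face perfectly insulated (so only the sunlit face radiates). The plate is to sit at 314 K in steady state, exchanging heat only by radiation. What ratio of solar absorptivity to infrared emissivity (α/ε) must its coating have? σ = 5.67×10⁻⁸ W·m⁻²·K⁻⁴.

α/ε ≈ 0.427

Balance: αS·A = εσ·1A·T⁴ ⇒ α/ε = σT⁴/S.
α/ε = 5.67×10⁻⁸·(314)⁴/1290 = 5.67×10⁻⁸·9.721×10⁹/1290.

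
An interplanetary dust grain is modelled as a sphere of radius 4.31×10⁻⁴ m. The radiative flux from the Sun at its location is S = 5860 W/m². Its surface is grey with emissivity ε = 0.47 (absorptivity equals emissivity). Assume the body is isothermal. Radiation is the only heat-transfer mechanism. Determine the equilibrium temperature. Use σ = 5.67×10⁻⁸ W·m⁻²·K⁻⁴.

At equilibrium, absorbed power = emitted power.
Absorbing cross-section = πr² = 5.836×10⁻⁷ m²; emitting surface = 4πr² = 2.334×10⁻⁶ m² (ratio 4).
εS·A_cross = εσ·A_surf·T⁴  ⇒  T⁴ = S/(4σ)   (ε cancels).
T⁴ = 5860/(4·5.67×10⁻⁸) = 2.584×10¹⁰ K⁴.
T = (2.584×10¹⁰)^(1/4).

T ≈ 401 K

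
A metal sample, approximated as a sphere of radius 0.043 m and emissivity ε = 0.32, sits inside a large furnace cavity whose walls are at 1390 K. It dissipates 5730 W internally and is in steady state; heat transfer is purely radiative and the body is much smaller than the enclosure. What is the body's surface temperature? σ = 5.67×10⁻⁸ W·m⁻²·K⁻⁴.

T ≈ 2040 K

For a small grey body in a large enclosure, net radiated power = εσA(T⁴ − T_w⁴).
Steady state: P = εσA(T⁴ − T_w⁴) with A = 4πr² = 0.02324 m².
T⁴ = P/(εσA) + T_w⁴ = 5730/(0.32·5.67×10⁻⁸·0.02324) + (1390)⁴
    = 1.359×10¹³ + 3.733×10¹² = 1.732×10¹³ K⁴.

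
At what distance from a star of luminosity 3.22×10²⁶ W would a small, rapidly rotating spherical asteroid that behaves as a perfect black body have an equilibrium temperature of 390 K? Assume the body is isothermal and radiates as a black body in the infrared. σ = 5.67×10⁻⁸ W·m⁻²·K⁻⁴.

d ≈ 6.99×10¹⁰ m

For an isothermal black-emitting sphere, (1−a)S·πr² = σ·4πr²·T⁴ ⇒ S = 4σT⁴/(1−a).
S = 4·5.67×10⁻⁸·(390)⁴/1.00 = 5247 W/m².
Flux falls as S = L/(4πd²), so d = √(L/(4πS)) = √(3.22×10²⁶/(4π·5247)).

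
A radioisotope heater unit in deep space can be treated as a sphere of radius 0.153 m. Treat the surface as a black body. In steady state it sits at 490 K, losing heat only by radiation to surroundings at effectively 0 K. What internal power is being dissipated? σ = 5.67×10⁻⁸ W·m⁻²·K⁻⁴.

Steady state: P = εσA T⁴.
A = 4πr² = 0.2942 m²; T⁴ = (490)⁴ = 5.765×10¹⁰ K⁴.
P = 1.0 × 5.67×10⁻⁸ × 0.2942 × 5.765×10¹⁰.

P ≈ 962 W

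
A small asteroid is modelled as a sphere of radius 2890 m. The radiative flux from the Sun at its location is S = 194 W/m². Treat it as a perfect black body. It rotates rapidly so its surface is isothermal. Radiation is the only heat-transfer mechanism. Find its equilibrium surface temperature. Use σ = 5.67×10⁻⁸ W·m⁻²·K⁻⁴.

At equilibrium, absorbed power = emitted power.
Absorbing cross-section = πr² = 2.624×10⁷ m²; emitting surface = 4πr² = 1.050×10⁸ m² (ratio 4).
S·A_cross = εσ·A_surf·T⁴  ⇒  T⁴ = S/(4σ).
T⁴ = 1.00·194/(4·5.67×10⁻⁸) = 8.554×10⁸ K⁴.
T = (8.554×10⁸)^(1/4).

T ≈ 171 K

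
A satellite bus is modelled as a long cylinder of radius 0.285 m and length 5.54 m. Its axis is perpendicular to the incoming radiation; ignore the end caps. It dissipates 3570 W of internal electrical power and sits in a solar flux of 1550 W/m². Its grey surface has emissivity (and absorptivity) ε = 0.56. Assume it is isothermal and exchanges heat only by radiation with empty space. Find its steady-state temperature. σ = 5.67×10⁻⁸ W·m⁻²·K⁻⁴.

T ≈ 376 K

At steady state, absorbed solar power + internal power = radiated power.
Absorbed: α·S·A_cross = 0.56·1550·3.158 = 2741 W (cross-section 2rL).
Total input = 2741 + 3570 = 6311 W.
Radiated: εσ·A_surf·T⁴ with A_surf = 2πrL = 9.921 m².
T⁴ = 6311/(0.56·5.67×10⁻⁸·9.921) = 2.004×10¹⁰ K⁴.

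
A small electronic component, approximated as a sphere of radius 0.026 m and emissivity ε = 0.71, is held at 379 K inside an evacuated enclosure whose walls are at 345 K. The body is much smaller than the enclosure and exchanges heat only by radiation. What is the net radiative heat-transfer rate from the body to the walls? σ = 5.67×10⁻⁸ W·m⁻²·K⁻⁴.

P_net ≈ 2.21 W

For a small grey body in a large enclosure: P_net = εσA(T_body⁴ − T_wall⁴).
A = 4πr² = 0.008495 m²; T_body⁴ − T_wall⁴ = 2.063×10¹⁰ − 1.417×10¹⁰ = 6.466×10⁹ K⁴.
|P_net| = 0.71·5.67×10⁻⁸·0.008495·6.466×10⁹.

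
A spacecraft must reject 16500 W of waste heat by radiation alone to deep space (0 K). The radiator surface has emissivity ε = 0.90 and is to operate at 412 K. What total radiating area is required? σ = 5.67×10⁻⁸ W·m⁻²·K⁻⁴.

A ≈ 11.2 m²

P = εσA T⁴ ⇒ A = P/(εσT⁴).
T⁴ = 2.881×10¹⁰ K⁴.
A = 16500/(0.90 × 5.67×10⁻⁸ × 2.881×10¹⁰).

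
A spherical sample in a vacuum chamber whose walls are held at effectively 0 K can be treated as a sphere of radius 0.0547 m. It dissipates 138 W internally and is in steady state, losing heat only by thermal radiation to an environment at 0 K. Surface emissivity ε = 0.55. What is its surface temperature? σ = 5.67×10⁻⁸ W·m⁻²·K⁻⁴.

T ≈ 586 K

Steady state: internal power = radiated power, P = εσA T⁴.
Radiating area A = 4πr² = 0.03760 m².
T⁴ = P/(εσA) = 138/(0.55·5.67×10⁻⁸·0.03760) = 1.177×10¹¹ K⁴.
T = (1.177×10¹¹)^(1/4).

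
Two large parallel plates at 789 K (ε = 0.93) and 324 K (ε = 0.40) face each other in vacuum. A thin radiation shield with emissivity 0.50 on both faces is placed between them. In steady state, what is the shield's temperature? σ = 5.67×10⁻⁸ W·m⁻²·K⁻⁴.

T_s ≈ 705 K

In steady state the net flux on the hot side equals that on the cold side.
σ(T₁⁴−T_s⁴)/D₁ = σ(T_s⁴−T₂⁴)/D₂, with D₁ = 1/ε₁+1/ε_s−1 = 2.075, D₂ = 1/ε_s+1/ε₂−1 = 3.500.
Solve for T_s⁴: T_s⁴ = (D₂·T₁⁴ + D₁·T₂⁴)/(D₁+D₂) = 2.474×10¹¹ K⁴.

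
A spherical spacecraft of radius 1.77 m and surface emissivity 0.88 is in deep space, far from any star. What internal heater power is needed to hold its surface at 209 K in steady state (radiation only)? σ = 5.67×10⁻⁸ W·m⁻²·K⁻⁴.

P = εσ·4πr²·T⁴.
4πr² = 39.37 m²; T⁴ = 1.908×10⁹ K⁴.
P = 0.88·5.67×10⁻⁸·39.37·1.908×10⁹.

P ≈ 3750 W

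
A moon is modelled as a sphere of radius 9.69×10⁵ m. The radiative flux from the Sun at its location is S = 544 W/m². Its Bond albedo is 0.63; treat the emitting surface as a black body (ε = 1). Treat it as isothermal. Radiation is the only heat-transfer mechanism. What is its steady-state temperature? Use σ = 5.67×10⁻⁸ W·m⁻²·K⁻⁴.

T ≈ 173 K

At equilibrium, absorbed power = emitted power.
Absorbing cross-section = πr² = 2.950×10¹² m²; emitting surface = 4πr² = 1.180×10¹³ m² (ratio 4).
(1−a)S·A_cross = εσ·A_surf·T⁴  ⇒  T⁴ = (1−a)S/(4σ).
T⁴ = 0.370·544/(4·5.67×10⁻⁸) = 8.875×10⁸ K⁴.
T = (8.875×10⁸)^(1/4).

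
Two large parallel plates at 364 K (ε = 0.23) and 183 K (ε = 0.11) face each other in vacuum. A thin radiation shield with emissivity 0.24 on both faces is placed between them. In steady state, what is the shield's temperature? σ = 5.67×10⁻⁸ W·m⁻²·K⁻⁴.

In steady state the net flux on the hot side equals that on the cold side.
σ(T₁⁴−T_s⁴)/D₁ = σ(T_s⁴−T₂⁴)/D₂, with D₁ = 1/ε₁+1/ε_s−1 = 7.514, D₂ = 1/ε_s+1/ε₂−1 = 12.26.
Solve for T_s⁴: T_s⁴ = (D₂·T₁⁴ + D₁·T₂⁴)/(D₁+D₂) = 1.131×10¹⁰ K⁴.

T_s ≈ 326 K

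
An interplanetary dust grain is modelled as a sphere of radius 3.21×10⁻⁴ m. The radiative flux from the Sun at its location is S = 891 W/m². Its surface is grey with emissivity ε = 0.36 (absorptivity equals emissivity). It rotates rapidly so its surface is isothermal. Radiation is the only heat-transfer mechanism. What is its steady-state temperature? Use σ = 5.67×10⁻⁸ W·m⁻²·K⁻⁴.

At equilibrium, absorbed power = emitted power.
Absorbing cross-section = πr² = 3.237×10⁻⁷ m²; emitting surface = 4πr² = 1.295×10⁻⁶ m² (ratio 4).
εS·A_cross = εσ·A_surf·T⁴  ⇒  T⁴ = S/(4σ)   (ε cancels).
T⁴ = 891/(4·5.67×10⁻⁸) = 3.929×10⁹ K⁴.
T = (3.929×10⁹)^(1/4).

T ≈ 250 K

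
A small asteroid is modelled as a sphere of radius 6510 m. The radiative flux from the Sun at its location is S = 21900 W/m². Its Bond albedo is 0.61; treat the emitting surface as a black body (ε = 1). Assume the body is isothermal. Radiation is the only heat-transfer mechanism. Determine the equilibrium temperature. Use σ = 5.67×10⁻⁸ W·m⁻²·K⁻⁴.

At equilibrium, absorbed power = emitted power.
Absorbing cross-section = πr² = 1.331×10⁸ m²; emitting surface = 4πr² = 5.326×10⁸ m² (ratio 4).
(1−a)S·A_cross = εσ·A_surf·T⁴  ⇒  T⁴ = (1−a)S/(4σ).
T⁴ = 0.390·21900/(4·5.67×10⁻⁸) = 3.766×10¹⁰ K⁴.
T = (3.766×10¹⁰)^(1/4).

T ≈ 441 K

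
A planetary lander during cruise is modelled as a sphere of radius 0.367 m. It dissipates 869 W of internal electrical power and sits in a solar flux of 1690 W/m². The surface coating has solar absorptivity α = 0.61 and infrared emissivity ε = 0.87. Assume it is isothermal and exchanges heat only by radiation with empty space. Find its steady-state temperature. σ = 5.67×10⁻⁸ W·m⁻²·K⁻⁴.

At steady state, absorbed solar power + internal power = radiated power.
Absorbed: α·S·A_cross = 0.61·1690·0.4231 = 436.2 W (cross-section πr²).
Total input = 436.2 + 869 = 1305 W.
Radiated: εσ·A_surf·T⁴ with A_surf = 4πr² = 1.693 m².
T⁴ = 1305/(0.87·5.67×10⁻⁸·1.693) = 1.563×10¹⁰ K⁴.

T ≈ 354 K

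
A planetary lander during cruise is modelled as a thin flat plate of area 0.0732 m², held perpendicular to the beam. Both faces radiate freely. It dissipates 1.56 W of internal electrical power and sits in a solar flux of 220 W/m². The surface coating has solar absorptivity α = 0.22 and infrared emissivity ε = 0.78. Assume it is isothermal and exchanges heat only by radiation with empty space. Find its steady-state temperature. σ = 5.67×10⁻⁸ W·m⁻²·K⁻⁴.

At steady state, absorbed solar power + internal power = radiated power.
Absorbed: α·S·A_cross = 0.22·220·0.07320 = 3.543 W (cross-section A).
Total input = 3.543 + 1.56 = 5.103 W.
Radiated: εσ·A_surf·T⁴ with A_surf = 2A = 0.1464 m².
T⁴ = 5.103/(0.78·5.67×10⁻⁸·0.1464) = 7.881×10⁸ K⁴.

T ≈ 168 K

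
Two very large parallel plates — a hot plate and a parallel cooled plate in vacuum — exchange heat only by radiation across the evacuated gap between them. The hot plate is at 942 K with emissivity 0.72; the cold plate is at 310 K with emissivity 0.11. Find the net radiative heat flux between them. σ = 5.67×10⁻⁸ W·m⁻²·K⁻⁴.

For two infinite grey parallel plates, q = σ(T₁⁴ − T₂⁴)/(1/ε₁ + 1/ε₂ − 1).
T₁⁴ − T₂⁴ = 7.874×10¹¹ − 9.235×10⁹ = 7.782×10¹¹ K⁴.
1/ε₁ + 1/ε₂ − 1 = 1.389 + 9.091 − 1 = 9.480.
q = 5.67×10⁻⁸ × 7.782×10¹¹ / 9.480.

q ≈ 4650 W/m²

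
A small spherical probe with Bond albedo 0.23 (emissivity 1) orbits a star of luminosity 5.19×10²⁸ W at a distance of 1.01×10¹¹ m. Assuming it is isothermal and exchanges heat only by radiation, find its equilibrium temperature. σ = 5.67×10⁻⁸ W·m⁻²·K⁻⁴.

T ≈ 1080 K

First find the stellar flux at distance d: S = L/(4πd²) = 5.19×10²⁸/(4π·(1.01×10¹¹)²) = 4.049×10⁵ W/m².
For an isothermal sphere, absorbed (1−a)S·πr² = emitted σ·4πr²·T⁴, so T⁴ = (1−a)S/(4σ).
T⁴ = 0.770·4.049×10⁵/(4·5.67×10⁻⁸) = 1.375×10¹² K⁴.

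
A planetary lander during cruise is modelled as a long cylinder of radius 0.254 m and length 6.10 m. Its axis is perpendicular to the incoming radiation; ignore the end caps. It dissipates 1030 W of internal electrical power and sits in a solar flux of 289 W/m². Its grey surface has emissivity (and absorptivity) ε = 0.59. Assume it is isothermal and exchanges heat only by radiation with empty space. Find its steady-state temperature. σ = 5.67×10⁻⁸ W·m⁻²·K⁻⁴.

At steady state, absorbed solar power + internal power = radiated power.
Absorbed: α·S·A_cross = 0.59·289·3.099 = 528.4 W (cross-section 2rL).
Total input = 528.4 + 1030 = 1558 W.
Radiated: εσ·A_surf·T⁴ with A_surf = 2πrL = 9.735 m².
T⁴ = 1558/(0.59·5.67×10⁻⁸·9.735) = 4.785×10⁹ K⁴.

T ≈ 263 K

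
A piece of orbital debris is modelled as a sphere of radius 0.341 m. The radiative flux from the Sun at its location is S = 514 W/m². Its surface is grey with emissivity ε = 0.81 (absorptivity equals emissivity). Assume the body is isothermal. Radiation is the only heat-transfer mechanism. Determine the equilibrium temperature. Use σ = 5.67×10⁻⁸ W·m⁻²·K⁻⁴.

At equilibrium, absorbed power = emitted power.
Absorbing cross-section = πr² = 0.3653 m²; emitting surface = 4πr² = 1.461 m² (ratio 4).
εS·A_cross = εσ·A_surf·T⁴  ⇒  T⁴ = S/(4σ)   (ε cancels).
T⁴ = 514/(4·5.67×10⁻⁸) = 2.266×10⁹ K⁴.
T = (2.266×10⁹)^(1/4).

T ≈ 218 K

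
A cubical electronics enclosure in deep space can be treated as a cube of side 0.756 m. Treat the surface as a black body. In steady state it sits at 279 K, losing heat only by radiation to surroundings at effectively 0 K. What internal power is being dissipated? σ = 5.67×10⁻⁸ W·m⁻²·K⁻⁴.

Steady state: P = εσA T⁴.
A = 6L² = 3.429 m²; T⁴ = (279)⁴ = 6.059×10⁹ K⁴.
P = 1.0 × 5.67×10⁻⁸ × 3.429 × 6.059×10⁹.

P ≈ 1180 W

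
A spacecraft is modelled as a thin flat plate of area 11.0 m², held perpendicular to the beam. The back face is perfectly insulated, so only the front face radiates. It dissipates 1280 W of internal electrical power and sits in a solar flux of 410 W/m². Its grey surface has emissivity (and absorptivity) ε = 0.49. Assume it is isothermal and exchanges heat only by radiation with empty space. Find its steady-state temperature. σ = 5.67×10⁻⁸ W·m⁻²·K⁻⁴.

At steady state, absorbed solar power + internal power = radiated power.
Absorbed: α·S·A_cross = 0.49·410·11.00 = 2210 W (cross-section A).
Total input = 2210 + 1280 = 3490 W.
Radiated: εσ·A_surf·T⁴ with A_surf = A = 11.00 m².
T⁴ = 3490/(0.49·5.67×10⁻⁸·11.00) = 1.142×10¹⁰ K⁴.

T ≈ 327 K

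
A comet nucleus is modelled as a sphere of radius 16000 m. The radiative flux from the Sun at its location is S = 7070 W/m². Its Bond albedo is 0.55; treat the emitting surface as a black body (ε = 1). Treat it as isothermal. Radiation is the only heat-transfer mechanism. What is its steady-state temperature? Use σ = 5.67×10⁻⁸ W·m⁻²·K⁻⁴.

T ≈ 344 K

At equilibrium, absorbed power = emitted power.
Absorbing cross-section = πr² = 8.042×10⁸ m²; emitting surface = 4πr² = 3.217×10⁹ m² (ratio 4).
(1−a)S·A_cross = εσ·A_surf·T⁴  ⇒  T⁴ = (1−a)S/(4σ).
T⁴ = 0.450·7070/(4·5.67×10⁻⁸) = 1.403×10¹⁰ K⁴.
T = (1.403×10¹⁰)^(1/4).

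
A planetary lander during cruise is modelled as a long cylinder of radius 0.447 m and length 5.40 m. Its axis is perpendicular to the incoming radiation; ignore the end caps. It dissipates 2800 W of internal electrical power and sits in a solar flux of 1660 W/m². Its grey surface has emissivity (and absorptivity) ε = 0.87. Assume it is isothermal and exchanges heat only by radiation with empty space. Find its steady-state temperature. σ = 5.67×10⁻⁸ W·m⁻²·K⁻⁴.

T ≈ 338 K

At steady state, absorbed solar power + internal power = radiated power.
Absorbed: α·S·A_cross = 0.87·1660·4.828 = 6972 W (cross-section 2rL).
Total input = 6972 + 2800 = 9772 W.
Radiated: εσ·A_surf·T⁴ with A_surf = 2πrL = 15.17 m².
T⁴ = 9772/(0.87·5.67×10⁻⁸·15.17) = 1.306×10¹⁰ K⁴.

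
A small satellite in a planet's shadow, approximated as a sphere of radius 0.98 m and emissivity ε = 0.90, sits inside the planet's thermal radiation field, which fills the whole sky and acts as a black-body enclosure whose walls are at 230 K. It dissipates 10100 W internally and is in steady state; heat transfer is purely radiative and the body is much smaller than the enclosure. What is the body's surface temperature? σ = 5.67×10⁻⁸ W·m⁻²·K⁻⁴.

For a small grey body in a large enclosure, net radiated power = εσA(T⁴ − T_w⁴).
Steady state: P = εσA(T⁴ − T_w⁴) with A = 4πr² = 12.07 m².
T⁴ = P/(εσA) + T_w⁴ = 10100/(0.90·5.67×10⁻⁸·12.07) + (230)⁴
    = 1.640×10¹⁰ + 2.798×10⁹ = 1.920×10¹⁰ K⁴.

T ≈ 372 K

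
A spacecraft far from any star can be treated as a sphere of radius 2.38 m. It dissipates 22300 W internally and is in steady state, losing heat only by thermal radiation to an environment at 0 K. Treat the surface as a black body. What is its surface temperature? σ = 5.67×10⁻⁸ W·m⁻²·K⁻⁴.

Steady state: internal power = radiated power, P = εσA T⁴.
Radiating area A = 4πr² = 71.18 m².
T⁴ = P/(εσA) = 22300/(1.0·5.67×10⁻⁸·71.18) = 5.525×10⁹ K⁴.
T = (5.525×10⁹)^(1/4).

T ≈ 273 K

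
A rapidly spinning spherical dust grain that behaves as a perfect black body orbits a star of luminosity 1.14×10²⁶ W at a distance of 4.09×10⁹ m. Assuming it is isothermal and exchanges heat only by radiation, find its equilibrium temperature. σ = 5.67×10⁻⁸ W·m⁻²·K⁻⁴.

First find the stellar flux at distance d: S = L/(4πd²) = 1.14×10²⁶/(4π·(4.09×10⁹)²) = 5.423×10⁵ W/m².
For an isothermal sphere, absorbed (1−a)S·πr² = emitted σ·4πr²·T⁴, so T⁴ = (1−a)S/(4σ).
T⁴ = 1.00·5.423×10⁵/(4·5.67×10⁻⁸) = 2.391×10¹² K⁴.

T ≈ 1240 K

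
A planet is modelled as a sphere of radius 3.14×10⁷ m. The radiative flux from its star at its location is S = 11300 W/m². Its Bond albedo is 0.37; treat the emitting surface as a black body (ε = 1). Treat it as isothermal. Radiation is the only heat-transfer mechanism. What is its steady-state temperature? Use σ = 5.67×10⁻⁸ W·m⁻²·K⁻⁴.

T ≈ 421 K

At equilibrium, absorbed power = emitted power.
Absorbing cross-section = πr² = 3.097×10¹⁵ m²; emitting surface = 4πr² = 1.239×10¹⁶ m² (ratio 4).
(1−a)S·A_cross = εσ·A_surf·T⁴  ⇒  T⁴ = (1−a)S/(4σ).
T⁴ = 0.630·11300/(4·5.67×10⁻⁸) = 3.139×10¹⁰ K⁴.
T = (3.139×10¹⁰)^(1/4).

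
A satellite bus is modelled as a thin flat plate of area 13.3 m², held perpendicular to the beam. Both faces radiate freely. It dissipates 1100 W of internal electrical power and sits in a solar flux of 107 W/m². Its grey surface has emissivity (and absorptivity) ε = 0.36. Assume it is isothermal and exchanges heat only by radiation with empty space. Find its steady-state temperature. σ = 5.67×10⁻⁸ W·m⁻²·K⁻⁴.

T ≈ 233 K

At steady state, absorbed solar power + internal power = radiated power.
Absorbed: α·S·A_cross = 0.36·107·13.30 = 512.3 W (cross-section A).
Total input = 512.3 + 1100 = 1612 W.
Radiated: εσ·A_surf·T⁴ with A_surf = 2A = 26.60 m².
T⁴ = 1612/(0.36·5.67×10⁻⁸·26.60) = 2.969×10⁹ K⁴.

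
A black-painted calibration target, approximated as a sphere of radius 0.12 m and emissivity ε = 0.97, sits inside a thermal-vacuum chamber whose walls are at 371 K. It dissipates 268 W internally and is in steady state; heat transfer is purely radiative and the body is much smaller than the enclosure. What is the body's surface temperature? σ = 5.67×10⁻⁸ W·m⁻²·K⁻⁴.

For a small grey body in a large enclosure, net radiated power = εσA(T⁴ − T_w⁴).
Steady state: P = εσA(T⁴ − T_w⁴) with A = 4πr² = 0.1810 m².
T⁴ = P/(εσA) + T_w⁴ = 268/(0.97·5.67×10⁻⁸·0.1810) + (371)⁴
    = 2.693×10¹⁰ + 1.895×10¹⁰ = 4.587×10¹⁰ K⁴.

T ≈ 463 K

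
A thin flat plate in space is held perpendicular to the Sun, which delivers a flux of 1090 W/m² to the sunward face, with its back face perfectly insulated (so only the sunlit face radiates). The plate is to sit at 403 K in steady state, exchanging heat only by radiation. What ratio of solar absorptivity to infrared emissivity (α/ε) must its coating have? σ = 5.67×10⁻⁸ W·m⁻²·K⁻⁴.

Balance: αS·A = εσ·1A·T⁴ ⇒ α/ε = σT⁴/S.
α/ε = 5.67×10⁻⁸·(403)⁴/1090 = 5.67×10⁻⁸·2.638×10¹⁰/1090.

α/ε ≈ 1.37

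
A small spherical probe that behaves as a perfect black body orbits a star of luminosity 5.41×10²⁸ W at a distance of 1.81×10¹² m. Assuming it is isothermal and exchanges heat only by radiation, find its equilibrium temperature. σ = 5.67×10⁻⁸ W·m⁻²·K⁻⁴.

First find the stellar flux at distance d: S = L/(4πd²) = 5.41×10²⁸/(4π·(1.81×10¹²)²) = 1314 W/m².
For an isothermal sphere, absorbed (1−a)S·πr² = emitted σ·4πr²·T⁴, so T⁴ = (1−a)S/(4σ).
T⁴ = 1.00·1314/(4·5.67×10⁻⁸) = 5.794×10⁹ K⁴.

T ≈ 276 K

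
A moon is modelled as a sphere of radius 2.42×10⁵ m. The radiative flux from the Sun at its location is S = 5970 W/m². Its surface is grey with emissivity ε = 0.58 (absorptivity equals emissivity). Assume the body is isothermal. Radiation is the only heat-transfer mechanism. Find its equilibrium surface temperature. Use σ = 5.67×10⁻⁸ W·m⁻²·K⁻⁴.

T ≈ 403 K

At equilibrium, absorbed power = emitted power.
Absorbing cross-section = πr² = 1.840×10¹¹ m²; emitting surface = 4πr² = 7.359×10¹¹ m² (ratio 4).
εS·A_cross = εσ·A_surf·T⁴  ⇒  T⁴ = S/(4σ)   (ε cancels).
T⁴ = 5970/(4·5.67×10⁻⁸) = 2.632×10¹⁰ K⁴.
T = (2.632×10¹⁰)^(1/4).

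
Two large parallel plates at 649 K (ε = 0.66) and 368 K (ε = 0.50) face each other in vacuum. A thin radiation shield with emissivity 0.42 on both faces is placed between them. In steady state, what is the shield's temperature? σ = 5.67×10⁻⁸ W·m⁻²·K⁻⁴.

T_s ≈ 568 K

In steady state the net flux on the hot side equals that on the cold side.
σ(T₁⁴−T_s⁴)/D₁ = σ(T_s⁴−T₂⁴)/D₂, with D₁ = 1/ε₁+1/ε_s−1 = 2.896, D₂ = 1/ε_s+1/ε₂−1 = 3.381.
Solve for T_s⁴: T_s⁴ = (D₂·T₁⁴ + D₁·T₂⁴)/(D₁+D₂) = 1.040×10¹¹ K⁴.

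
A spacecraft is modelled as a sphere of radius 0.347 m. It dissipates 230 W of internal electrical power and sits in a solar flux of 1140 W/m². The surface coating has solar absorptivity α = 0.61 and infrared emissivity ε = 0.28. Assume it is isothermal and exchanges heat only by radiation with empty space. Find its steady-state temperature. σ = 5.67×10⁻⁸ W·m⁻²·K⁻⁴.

T ≈ 379 K

At steady state, absorbed solar power + internal power = radiated power.
Absorbed: α·S·A_cross = 0.61·1140·0.3783 = 263.1 W (cross-section πr²).
Total input = 263.1 + 230 = 493.1 W.
Radiated: εσ·A_surf·T⁴ with A_surf = 4πr² = 1.513 m².
T⁴ = 493.1/(0.28·5.67×10⁻⁸·1.513) = 2.053×10¹⁰ K⁴.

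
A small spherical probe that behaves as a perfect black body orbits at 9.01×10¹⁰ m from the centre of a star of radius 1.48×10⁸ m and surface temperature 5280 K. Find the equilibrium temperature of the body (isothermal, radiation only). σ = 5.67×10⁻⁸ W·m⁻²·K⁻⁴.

T ≈ 151 K

The star's surface emits σT_*⁴; at distance d the flux is S = σT_*⁴(R_*/d)².
S = 5.67×10⁻⁸·(5280)⁴·(1.48×10⁸/9.01×10¹⁰)² = 118.9 W/m².
For an isothermal sphere T⁴ = (1−a)S/(4σ) = 5.243×10⁸ K⁴.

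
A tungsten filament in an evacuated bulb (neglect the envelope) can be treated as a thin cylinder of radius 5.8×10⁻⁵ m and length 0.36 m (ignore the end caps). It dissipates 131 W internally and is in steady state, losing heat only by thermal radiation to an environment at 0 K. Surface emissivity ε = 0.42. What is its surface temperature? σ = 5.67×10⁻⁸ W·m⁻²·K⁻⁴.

Steady state: internal power = radiated power, P = εσA T⁴.
Radiating area A = 2πrL = 1.312×10⁻⁴ m².
T⁴ = P/(εσA) = 131/(0.42·5.67×10⁻⁸·1.312×10⁻⁴) = 4.193×10¹³ K⁴.
T = (4.193×10¹³)^(1/4).

T ≈ 2540 K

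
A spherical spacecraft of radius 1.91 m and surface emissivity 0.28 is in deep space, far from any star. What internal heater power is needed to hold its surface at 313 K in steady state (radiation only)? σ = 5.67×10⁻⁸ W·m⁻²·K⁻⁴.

P ≈ 6990 W

P = εσ·4πr²·T⁴.
4πr² = 45.84 m²; T⁴ = 9.598×10⁹ K⁴.
P = 0.28·5.67×10⁻⁸·45.84·9.598×10⁹.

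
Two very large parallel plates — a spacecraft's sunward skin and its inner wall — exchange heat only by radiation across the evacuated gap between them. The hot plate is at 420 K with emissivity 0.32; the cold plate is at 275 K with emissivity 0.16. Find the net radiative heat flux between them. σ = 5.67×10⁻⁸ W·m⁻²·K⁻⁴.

q ≈ 172 W/m²

For two infinite grey parallel plates, q = σ(T₁⁴ − T₂⁴)/(1/ε₁ + 1/ε₂ − 1).
T₁⁴ − T₂⁴ = 3.112×10¹⁰ − 5.719×10⁹ = 2.540×10¹⁰ K⁴.
1/ε₁ + 1/ε₂ − 1 = 3.125 + 6.250 − 1 = 8.375.
q = 5.67×10⁻⁸ × 2.540×10¹⁰ / 8.375.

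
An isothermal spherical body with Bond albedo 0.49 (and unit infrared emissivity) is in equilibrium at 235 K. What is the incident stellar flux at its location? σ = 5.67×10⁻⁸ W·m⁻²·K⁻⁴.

(1−a)S·πr² = σ·4πr²·T⁴ ⇒ S = 4σT⁴/(1−a).
S = 4·5.67×10⁻⁸·3.050×10⁹/0.510.

S ≈ 1360 W/m²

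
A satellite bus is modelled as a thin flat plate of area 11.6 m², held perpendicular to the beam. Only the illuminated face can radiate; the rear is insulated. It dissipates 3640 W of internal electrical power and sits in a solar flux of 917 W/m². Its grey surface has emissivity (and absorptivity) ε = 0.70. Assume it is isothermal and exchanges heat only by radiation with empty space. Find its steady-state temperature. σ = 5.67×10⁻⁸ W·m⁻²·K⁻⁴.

At steady state, absorbed solar power + internal power = radiated power.
Absorbed: α·S·A_cross = 0.70·917·11.60 = 7446 W (cross-section A).
Total input = 7446 + 3640 = 11090 W.
Radiated: εσ·A_surf·T⁴ with A_surf = A = 11.60 m².
T⁴ = 11090/(0.70·5.67×10⁻⁸·11.60) = 2.408×10¹⁰ K⁴.

T ≈ 394 K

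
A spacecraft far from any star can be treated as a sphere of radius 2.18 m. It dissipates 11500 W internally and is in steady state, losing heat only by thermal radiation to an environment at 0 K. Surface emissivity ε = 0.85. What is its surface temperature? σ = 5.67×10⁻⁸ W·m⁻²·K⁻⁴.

Steady state: internal power = radiated power, P = εσA T⁴.
Radiating area A = 4πr² = 59.72 m².
T⁴ = P/(εσA) = 11500/(0.85·5.67×10⁻⁸·59.72) = 3.996×10⁹ K⁴.
T = (3.996×10⁹)^(1/4).

T ≈ 251 K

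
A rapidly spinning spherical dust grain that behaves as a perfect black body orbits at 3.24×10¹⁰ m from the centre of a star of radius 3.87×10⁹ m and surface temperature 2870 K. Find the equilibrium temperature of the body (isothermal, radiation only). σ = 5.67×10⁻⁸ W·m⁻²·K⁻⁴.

T ≈ 701 K

The star's surface emits σT_*⁴; at distance d the flux is S = σT_*⁴(R_*/d)².
S = 5.67×10⁻⁸·(2870)⁴·(3.87×10⁹/3.24×10¹⁰)² = 54880 W/m².
For an isothermal sphere T⁴ = (1−a)S/(4σ) = 2.420×10¹¹ K⁴.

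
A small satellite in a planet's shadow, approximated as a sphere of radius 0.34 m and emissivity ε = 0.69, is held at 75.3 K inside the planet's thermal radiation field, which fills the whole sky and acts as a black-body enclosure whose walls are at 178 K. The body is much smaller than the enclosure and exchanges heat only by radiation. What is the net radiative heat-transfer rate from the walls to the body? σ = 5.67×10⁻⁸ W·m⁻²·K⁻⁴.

P_net ≈ 55.2 W

For a small grey body in a large enclosure: P_net = εσA(T_body⁴ − T_wall⁴).
A = 4πr² = 1.453 m²; T_body⁴ − T_wall⁴ = 3.215×10⁷ − 1.004×10⁹ = -9.717×10⁸ K⁴.
|P_net| = 0.69·5.67×10⁻⁸·1.453·9.717×10⁸.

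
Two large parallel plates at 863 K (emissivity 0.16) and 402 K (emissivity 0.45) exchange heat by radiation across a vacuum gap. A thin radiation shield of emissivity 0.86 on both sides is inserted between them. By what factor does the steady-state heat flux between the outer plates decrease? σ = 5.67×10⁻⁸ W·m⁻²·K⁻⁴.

factor ≈ 1.18

Without shield: q₀ = σΔ(T⁴)/(1/ε₁+1/ε₂−1) with denominator 7.472.
With shield the two gaps are in series; the resistances add: (1/ε₁+1/ε_s−1)+(1/ε_s+1/ε₂−1) = 6.413+2.385 = 8.798.
Heat-flux ratio q₀/q = 8.798/7.472.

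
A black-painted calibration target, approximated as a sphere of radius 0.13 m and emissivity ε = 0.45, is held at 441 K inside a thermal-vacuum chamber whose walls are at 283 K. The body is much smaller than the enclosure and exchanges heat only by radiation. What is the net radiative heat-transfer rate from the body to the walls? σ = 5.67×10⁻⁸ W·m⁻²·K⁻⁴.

For a small grey body in a large enclosure: P_net = εσA(T_body⁴ − T_wall⁴).
A = 4πr² = 0.2124 m²; T_body⁴ − T_wall⁴ = 3.782×10¹⁰ − 6.414×10⁹ = 3.141×10¹⁰ K⁴.
|P_net| = 0.45·5.67×10⁻⁸·0.2124·3.141×10¹⁰.

P_net ≈ 170 W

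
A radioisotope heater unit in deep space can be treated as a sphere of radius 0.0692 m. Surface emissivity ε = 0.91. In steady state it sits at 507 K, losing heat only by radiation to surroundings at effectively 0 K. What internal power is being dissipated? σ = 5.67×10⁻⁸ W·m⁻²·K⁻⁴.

P ≈ 205 W

Steady state: P = εσA T⁴.
A = 4πr² = 0.06018 m²; T⁴ = (507)⁴ = 6.607×10¹⁰ K⁴.
P = 0.91 × 5.67×10⁻⁸ × 0.06018 × 6.607×10¹⁰.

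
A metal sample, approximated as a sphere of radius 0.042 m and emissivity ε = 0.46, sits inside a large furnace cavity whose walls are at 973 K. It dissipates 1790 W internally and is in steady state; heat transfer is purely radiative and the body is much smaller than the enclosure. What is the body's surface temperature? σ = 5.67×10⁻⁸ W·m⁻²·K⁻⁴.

T ≈ 1410 K

For a small grey body in a large enclosure, net radiated power = εσA(T⁴ − T_w⁴).
Steady state: P = εσA(T⁴ − T_w⁴) with A = 4πr² = 0.02217 m².
T⁴ = P/(εσA) + T_w⁴ = 1790/(0.46·5.67×10⁻⁸·0.02217) + (973)⁴
    = 3.096×10¹² + 8.963×10¹¹ = 3.992×10¹² K⁴.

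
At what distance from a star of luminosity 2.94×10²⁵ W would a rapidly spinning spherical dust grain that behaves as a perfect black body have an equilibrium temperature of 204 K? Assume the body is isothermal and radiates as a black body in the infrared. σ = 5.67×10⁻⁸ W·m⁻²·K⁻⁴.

For an isothermal black-emitting sphere, (1−a)S·πr² = σ·4πr²·T⁴ ⇒ S = 4σT⁴/(1−a).
S = 4·5.67×10⁻⁸·(204)⁴/1.00 = 392.8 W/m².
Flux falls as S = L/(4πd²), so d = √(L/(4πS)) = √(2.94×10²⁵/(4π·392.8)).

d ≈ 7.72×10¹⁰ m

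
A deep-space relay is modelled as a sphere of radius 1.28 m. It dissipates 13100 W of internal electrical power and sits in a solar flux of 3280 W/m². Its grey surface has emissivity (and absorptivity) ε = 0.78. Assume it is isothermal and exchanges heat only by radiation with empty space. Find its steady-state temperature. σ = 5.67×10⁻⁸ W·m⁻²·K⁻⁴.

At steady state, absorbed solar power + internal power = radiated power.
Absorbed: α·S·A_cross = 0.78·3280·5.147 = 13170 W (cross-section πr²).
Total input = 13170 + 13100 = 26270 W.
Radiated: εσ·A_surf·T⁴ with A_surf = 4πr² = 20.59 m².
T⁴ = 26270/(0.78·5.67×10⁻⁸·20.59) = 2.885×10¹⁰ K⁴.

T ≈ 412 K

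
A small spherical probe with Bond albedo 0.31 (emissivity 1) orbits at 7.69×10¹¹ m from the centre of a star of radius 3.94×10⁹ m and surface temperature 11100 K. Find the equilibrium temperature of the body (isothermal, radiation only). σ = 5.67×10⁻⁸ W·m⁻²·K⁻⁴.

The star's surface emits σT_*⁴; at distance d the flux is S = σT_*⁴(R_*/d)².
S = 5.67×10⁻⁸·(11100)⁴·(3.94×10⁹/7.69×10¹¹)² = 22600 W/m².
For an isothermal sphere T⁴ = (1−a)S/(4σ) = 6.874×10¹⁰ K⁴.

T ≈ 512 K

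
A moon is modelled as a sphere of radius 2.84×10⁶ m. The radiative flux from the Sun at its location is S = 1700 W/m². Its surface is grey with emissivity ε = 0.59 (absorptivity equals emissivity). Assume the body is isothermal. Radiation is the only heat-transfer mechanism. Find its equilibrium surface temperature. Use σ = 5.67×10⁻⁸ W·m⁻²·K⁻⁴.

At equilibrium, absorbed power = emitted power.
Absorbing cross-section = πr² = 2.534×10¹³ m²; emitting surface = 4πr² = 1.014×10¹⁴ m² (ratio 4).
εS·A_cross = εσ·A_surf·T⁴  ⇒  T⁴ = S/(4σ)   (ε cancels).
T⁴ = 1700/(4·5.67×10⁻⁸) = 7.496×10⁹ K⁴.
T = (7.496×10⁹)^(1/4).

T ≈ 294 K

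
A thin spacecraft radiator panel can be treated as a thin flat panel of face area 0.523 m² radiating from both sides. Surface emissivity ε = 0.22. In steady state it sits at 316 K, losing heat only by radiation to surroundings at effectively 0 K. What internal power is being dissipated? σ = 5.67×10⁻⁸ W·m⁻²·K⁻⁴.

Steady state: P = εσA T⁴.
A = 2·0.523 = 1.046 m²; T⁴ = (316)⁴ = 9.971×10⁹ K⁴.
P = 0.22 × 5.67×10⁻⁸ × 1.046 × 9.971×10⁹.

P ≈ 130 W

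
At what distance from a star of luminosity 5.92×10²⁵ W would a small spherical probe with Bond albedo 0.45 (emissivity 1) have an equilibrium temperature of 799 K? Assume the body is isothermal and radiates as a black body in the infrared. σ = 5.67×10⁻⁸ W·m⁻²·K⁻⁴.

For an isothermal black-emitting sphere, (1−a)S·πr² = σ·4πr²·T⁴ ⇒ S = 4σT⁴/(1−a).
S = 4·5.67×10⁻⁸·(799)⁴/0.550 = 1.681×10⁵ W/m².
Flux falls as S = L/(4πd²), so d = √(L/(4πS)) = √(5.92×10²⁵/(4π·1.681×10⁵)).

d ≈ 5.29×10⁹ m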